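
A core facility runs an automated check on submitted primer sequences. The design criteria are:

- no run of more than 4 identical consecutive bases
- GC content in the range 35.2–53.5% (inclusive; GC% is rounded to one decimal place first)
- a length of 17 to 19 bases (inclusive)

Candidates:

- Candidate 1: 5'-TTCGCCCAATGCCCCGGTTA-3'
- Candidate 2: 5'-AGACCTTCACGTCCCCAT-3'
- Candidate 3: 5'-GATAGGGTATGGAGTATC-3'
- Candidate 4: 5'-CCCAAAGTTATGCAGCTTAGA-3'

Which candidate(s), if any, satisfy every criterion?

Candidate 1 (20 nt, A=3 T=5 G=4 C=8): longest run = 4 ✓; GC 12/20 = 60.0%, outside 35.2–53.5% ✗; length 20, outside 17–19 ✗ — fails.
Candidate 2 (18 nt, A=4 T=4 G=2 C=8): longest run = 4 ✓; GC 10/18 = 55.6%, outside 35.2–53.5% ✗; length 18 ✓ — fails.
Candidate 3 (18 nt, A=5 T=5 G=7 C=1): longest run = 3 ✓; GC 8/18 = 44.4% ✓; length 18 ✓ — passes.
Candidate 4 (21 nt, A=7 T=5 G=4 C=5): longest run = 3 ✓; GC 9/21 = 42.9% ✓; length 21, outside 17–19 ✗ — fails.

Candidate 3 only.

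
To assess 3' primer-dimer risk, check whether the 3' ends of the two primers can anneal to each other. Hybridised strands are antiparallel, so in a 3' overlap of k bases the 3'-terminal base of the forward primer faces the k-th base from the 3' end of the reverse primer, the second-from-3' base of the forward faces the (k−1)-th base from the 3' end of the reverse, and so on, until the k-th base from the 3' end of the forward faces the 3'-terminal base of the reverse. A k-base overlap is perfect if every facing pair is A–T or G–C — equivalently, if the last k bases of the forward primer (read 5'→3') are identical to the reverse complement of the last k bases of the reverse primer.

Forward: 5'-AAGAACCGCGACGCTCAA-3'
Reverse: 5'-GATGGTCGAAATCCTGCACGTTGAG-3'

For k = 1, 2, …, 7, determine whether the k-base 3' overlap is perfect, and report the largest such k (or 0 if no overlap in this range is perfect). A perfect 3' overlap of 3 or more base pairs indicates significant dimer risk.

Last 7 bases (5'→3') — forward …CGCTCAA, reverse …CGTTGAG.
Reverse complement of the reverse primer's last 7 bases: CTCAACG; its first k bases are the reverse complement of the reverse primer's last k bases, so a perfect k-base overlap needs the forward primer's last k bases to equal them.
Comparing (forward last k vs required): k=1: A vs C ✗; k=2: AA vs CT ✗; k=3: CAA vs CTC ✗; k=4: TCAA vs CTCA ✗; k=5: CTCAA vs CTCAA ✓; k=6: GCTCAA vs CTCAAC ✗; k=7: CGCTCAA vs CTCAACG ✗.
Only k = 5 is perfect, so the longest perfect 3' overlap is 5.

Longest perfect overlap: 5 complementary base pairs; significant dimer risk (threshold 3).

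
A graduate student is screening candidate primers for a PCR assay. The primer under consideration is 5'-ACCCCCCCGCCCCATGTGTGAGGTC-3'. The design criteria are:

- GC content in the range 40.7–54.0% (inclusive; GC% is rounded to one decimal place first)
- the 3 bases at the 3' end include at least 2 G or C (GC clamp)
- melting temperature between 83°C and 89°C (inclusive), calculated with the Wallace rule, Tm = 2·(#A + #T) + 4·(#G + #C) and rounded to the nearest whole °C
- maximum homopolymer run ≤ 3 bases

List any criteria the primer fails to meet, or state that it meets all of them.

Fails: GC content, homopolymer run.

Base counts: A=3, T=4, G=6, C=12 (length 25).
GC content: GC 18/25 = 72.0%, outside 40.7–54.0% ✗
GC clamp: 3' end GTC has 2 G/C ✓
Tm: Tm = 2·7 + 4·18 = 86°C ✓
homopolymer run: longest run = 7, exceeds 3 ✗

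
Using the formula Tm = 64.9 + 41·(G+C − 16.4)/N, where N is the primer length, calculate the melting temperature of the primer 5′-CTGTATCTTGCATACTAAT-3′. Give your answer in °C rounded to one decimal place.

Base counts: A=5, T=8, G=2, C=4; G+C = 6, N = 19.
Tm = 64.9 + 41·(6 − 16.4)/19 = 64.9 + -426.40/19 = 42.5°C.

42.5°C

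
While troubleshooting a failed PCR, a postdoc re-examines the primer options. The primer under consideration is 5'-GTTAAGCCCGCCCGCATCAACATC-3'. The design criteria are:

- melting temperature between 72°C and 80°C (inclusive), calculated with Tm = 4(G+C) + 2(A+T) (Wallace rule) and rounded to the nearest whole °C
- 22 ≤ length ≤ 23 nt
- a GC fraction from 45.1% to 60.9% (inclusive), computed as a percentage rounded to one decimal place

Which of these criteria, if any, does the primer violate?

Fails: length.

Base counts: A=6, T=4, G=4, C=10 (length 24).
Tm: Tm = 2·10 + 4·14 = 76°C ✓
length: length 24, outside 22–23 ✗
GC content: GC 14/24 = 58.3% ✓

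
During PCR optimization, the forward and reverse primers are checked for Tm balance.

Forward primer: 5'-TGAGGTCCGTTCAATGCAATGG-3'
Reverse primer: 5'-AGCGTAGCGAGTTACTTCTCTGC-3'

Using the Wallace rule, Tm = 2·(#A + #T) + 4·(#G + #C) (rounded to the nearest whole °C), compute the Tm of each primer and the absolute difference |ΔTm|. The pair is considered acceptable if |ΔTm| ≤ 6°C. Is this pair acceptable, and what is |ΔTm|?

|ΔTm| = 4°C; the pair is acceptable.

Forward: A=5 T=6 G=7 C=4 → Tm = 2·11 + 4·11 = 66°C.
Reverse: A=4 T=7 G=6 C=6 → Tm = 2·11 + 4·12 = 70°C.
|ΔTm| = |66 − 70| = 4°C, ≤ 6°C.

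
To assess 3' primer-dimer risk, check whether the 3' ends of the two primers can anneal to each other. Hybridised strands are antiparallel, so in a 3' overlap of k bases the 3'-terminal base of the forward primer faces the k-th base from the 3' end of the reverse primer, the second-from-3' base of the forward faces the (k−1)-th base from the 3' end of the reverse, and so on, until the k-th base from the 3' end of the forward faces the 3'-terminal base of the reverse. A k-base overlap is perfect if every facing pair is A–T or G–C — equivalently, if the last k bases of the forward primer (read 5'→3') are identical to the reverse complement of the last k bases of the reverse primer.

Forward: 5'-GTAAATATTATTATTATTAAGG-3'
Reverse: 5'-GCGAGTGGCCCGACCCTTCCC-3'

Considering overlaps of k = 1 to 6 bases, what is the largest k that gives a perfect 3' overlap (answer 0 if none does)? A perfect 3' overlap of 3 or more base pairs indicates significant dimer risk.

Last 6 bases (5'→3') — forward …TTAAGG, reverse …CTTCCC.
Reverse complement of the reverse primer's last 6 bases: GGGAAG; its first k bases are the reverse complement of the reverse primer's last k bases, so a perfect k-base overlap needs the forward primer's last k bases to equal them.
Comparing (forward last k vs required): k=1: G vs G ✓; k=2: GG vs GG ✓; k=3: AGG vs GGG ✗; k=4: AAGG vs GGGA ✗; k=5: TAAGG vs GGGAA ✗; k=6: TTAAGG vs GGGAAG ✗.
Perfect overlaps at k = 1, 2; the largest is 2.

Longest perfect overlap: 2 complementary base pairs; below the dimer-risk threshold (threshold 3).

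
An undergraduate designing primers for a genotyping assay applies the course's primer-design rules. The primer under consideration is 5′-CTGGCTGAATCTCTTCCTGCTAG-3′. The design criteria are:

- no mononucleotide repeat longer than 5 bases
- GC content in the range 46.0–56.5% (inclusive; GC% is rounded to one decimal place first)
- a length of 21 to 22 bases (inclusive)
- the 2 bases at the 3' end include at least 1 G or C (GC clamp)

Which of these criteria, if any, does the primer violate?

Base counts: A=3, T=8, G=5, C=7 (length 23).
homopolymer run: longest run = 2 ✓
GC content: GC 12/23 = 52.2% ✓
length: length 23, outside 21–22 ✗
GC clamp: 3' end AG has 1 G/C ✓

Fails: length.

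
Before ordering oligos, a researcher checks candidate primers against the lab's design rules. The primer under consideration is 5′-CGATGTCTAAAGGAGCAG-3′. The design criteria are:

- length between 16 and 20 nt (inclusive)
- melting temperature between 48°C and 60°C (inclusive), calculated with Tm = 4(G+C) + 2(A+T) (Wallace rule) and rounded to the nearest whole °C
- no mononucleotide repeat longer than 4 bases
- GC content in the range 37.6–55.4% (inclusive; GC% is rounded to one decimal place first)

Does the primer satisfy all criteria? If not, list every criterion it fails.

Meets all criteria.

Base counts: A=6, T=3, G=6, C=3 (length 18).
length: length 18 ✓
Tm: Tm = 2·9 + 4·9 = 54°C ✓
homopolymer run: longest run = 3 ✓
GC content: GC 9/18 = 50.0% ✓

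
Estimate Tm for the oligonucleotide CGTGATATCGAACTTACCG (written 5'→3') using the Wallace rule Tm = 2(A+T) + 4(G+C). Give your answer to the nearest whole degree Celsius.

56°C

Base counts: A=5, T=5, G=4, C=5 (length 19).
Tm = 2·(5+5) + 4·(4+5) = 2·10 + 4·9 = 20 + 36 = 56°C.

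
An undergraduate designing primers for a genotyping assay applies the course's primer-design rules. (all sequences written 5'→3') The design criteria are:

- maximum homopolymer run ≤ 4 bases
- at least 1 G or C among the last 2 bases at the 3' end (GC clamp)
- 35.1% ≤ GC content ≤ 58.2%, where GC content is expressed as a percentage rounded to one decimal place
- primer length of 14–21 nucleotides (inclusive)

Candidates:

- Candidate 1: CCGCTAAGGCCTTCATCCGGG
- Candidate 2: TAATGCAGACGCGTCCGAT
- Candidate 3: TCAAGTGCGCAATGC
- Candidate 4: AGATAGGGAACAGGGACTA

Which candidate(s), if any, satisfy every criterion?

Candidate 3 only.

Candidate 1 (21 nt, A=3 T=4 G=6 C=8): longest run = 3 ✓; 3' end GG has 2 G/C ✓; GC 14/21 = 66.7%, outside 35.1–58.2% ✗; length 21 ✓ — fails.
Candidate 2 (19 nt, A=5 T=4 G=5 C=5): longest run = 2 ✓; 3' end AT has 0 G/C, need ≥1 ✗; GC 10/19 = 52.6% ✓; length 19 ✓ — fails.
Candidate 3 (15 nt, A=4 T=3 G=4 C=4): longest run = 2 ✓; 3' end GC has 2 G/C ✓; GC 8/15 = 53.3% ✓; length 15 ✓ — passes.
Candidate 4 (19 nt, A=8 T=2 G=7 C=2): longest run = 3 ✓; 3' end TA has 0 G/C, need ≥1 ✗; GC 9/19 = 47.4% ✓; length 19 ✓ — fails.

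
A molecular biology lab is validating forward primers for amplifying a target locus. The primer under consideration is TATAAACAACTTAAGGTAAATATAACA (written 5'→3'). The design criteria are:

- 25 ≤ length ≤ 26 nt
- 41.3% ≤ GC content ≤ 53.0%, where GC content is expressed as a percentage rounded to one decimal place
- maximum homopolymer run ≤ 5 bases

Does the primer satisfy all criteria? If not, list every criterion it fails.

Base counts: A=15, T=7, G=2, C=3 (length 27).
length: length 27, outside 25–26 ✗
GC content: GC 5/27 = 18.5%, outside 41.3–53.0% ✗
homopolymer run: longest run = 3 ✓

Fails: length, GC content.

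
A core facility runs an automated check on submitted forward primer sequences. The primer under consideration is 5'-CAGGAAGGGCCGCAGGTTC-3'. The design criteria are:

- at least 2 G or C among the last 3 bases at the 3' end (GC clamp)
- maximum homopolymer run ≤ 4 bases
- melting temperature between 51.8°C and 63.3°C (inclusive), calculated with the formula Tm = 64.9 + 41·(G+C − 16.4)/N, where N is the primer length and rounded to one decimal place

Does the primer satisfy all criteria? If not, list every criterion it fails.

Base counts: A=4, T=2, G=8, C=5 (length 19).
GC clamp: 3' end TTC has 1 G/C, need ≥2 ✗
homopolymer run: longest run = 3 ✓
Tm: Tm = 64.9 + 41·(13 − 16.4)/19 = 57.6°C ✓

Fails: GC clamp.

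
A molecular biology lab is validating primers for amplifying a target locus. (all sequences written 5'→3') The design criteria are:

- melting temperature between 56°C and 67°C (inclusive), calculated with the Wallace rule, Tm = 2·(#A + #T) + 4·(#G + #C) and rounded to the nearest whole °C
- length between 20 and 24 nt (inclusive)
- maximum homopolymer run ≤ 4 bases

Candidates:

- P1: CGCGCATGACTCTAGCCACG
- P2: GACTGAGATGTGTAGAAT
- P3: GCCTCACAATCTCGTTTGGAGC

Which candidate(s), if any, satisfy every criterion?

P1 (20 nt, A=4 T=3 G=5 C=8): Tm = 2·7 + 4·13 = 66°C ✓; length 20 ✓; longest run = 2 ✓ — passes.
P2 (18 nt, A=6 T=5 G=6 C=1): Tm = 2·11 + 4·7 = 50°C, outside 56–67°C ✗; length 18, outside 20–24 ✗; longest run = 2 ✓ — fails.
P3 (22 nt, A=4 T=6 G=5 C=7): Tm = 2·10 + 4·12 = 68°C, outside 56–67°C ✗; length 22 ✓; longest run = 3 ✓ — fails.

P1 only.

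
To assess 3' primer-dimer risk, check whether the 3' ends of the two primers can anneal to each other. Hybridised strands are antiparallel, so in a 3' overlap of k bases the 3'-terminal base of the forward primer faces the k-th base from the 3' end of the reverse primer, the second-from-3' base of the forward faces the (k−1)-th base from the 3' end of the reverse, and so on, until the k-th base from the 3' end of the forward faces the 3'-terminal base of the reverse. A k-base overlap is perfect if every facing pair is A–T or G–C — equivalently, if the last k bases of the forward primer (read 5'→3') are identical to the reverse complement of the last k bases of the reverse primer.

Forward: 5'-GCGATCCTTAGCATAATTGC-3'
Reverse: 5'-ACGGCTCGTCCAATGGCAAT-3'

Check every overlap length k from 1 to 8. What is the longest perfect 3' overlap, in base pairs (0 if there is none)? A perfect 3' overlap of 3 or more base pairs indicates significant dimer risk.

Last 8 bases (5'→3') — forward …ATAATTGC, reverse …ATGGCAAT.
Reverse complement of the reverse primer's last 8 bases: ATTGCCAT; its first k bases are the reverse complement of the reverse primer's last k bases, so a perfect k-base overlap needs the forward primer's last k bases to equal them.
Comparing (forward last k vs required): k=1: C vs A ✗; k=2: GC vs AT ✗; k=3: TGC vs ATT ✗; k=4: TTGC vs ATTG ✗; k=5: ATTGC vs ATTGC ✓; k=6: AATTGC vs ATTGCC ✗; k=7: TAATTGC vs ATTGCCA ✗; k=8: ATAATTGC vs ATTGCCAT ✗.
Only k = 5 is perfect, so the longest perfect 3' overlap is 5.

Longest perfect overlap: 5 complementary base pairs; significant dimer risk (threshold 3).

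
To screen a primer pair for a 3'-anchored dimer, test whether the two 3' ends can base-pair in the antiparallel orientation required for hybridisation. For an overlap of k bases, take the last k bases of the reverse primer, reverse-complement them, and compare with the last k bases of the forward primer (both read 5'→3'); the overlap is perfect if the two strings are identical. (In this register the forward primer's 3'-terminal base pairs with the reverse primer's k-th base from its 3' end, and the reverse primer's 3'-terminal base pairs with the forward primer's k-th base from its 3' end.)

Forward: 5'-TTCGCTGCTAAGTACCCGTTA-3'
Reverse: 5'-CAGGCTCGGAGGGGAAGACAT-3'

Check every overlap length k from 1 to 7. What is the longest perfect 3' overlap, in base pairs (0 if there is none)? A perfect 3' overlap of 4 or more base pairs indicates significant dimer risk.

Longest perfect overlap: 1 complementary base pair; below the dimer-risk threshold (threshold 4).

Last 7 bases (5'→3') — forward …CCCGTTA, reverse …AAGACAT.
Reverse complement of the reverse primer's last 7 bases: ATGTCTT; its first k bases are the reverse complement of the reverse primer's last k bases, so a perfect k-base overlap needs the forward primer's last k bases to equal them.
Comparing (forward last k vs required): k=1: A vs A ✓; k=2: TA vs AT ✗; k=3: TTA vs ATG ✗; k=4: GTTA vs ATGT ✗; k=5: CGTTA vs ATGTC ✗; k=6: CCGTTA vs ATGTCT ✗; k=7: CCCGTTA vs ATGTCTT ✗.
Only k = 1 is perfect, so the longest perfect 3' overlap is 1.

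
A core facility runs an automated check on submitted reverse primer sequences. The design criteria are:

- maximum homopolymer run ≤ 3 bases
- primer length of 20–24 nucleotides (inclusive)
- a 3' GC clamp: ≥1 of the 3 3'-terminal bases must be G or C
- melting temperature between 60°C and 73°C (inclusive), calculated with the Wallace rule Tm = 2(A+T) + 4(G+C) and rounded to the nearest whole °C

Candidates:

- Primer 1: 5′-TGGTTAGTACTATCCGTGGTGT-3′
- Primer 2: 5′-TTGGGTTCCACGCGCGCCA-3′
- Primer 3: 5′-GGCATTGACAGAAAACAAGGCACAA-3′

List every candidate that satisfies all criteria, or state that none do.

Primer 1 only.

Primer 1 (22 nt, A=3 T=9 G=7 C=3): longest run = 2 ✓; length 22 ✓; 3' end TGT has 1 G/C ✓; Tm = 2·12 + 4·10 = 64°C ✓ — passes.
Primer 2 (19 nt, A=2 T=4 G=6 C=7): longest run = 3 ✓; length 19, outside 20–24 ✗; 3' end CCA has 2 G/C ✓; Tm = 2·6 + 4·13 = 64°C ✓ — fails.
Primer 3 (25 nt, A=12 T=2 G=6 C=5): longest run = 4, exceeds 3 ✗; length 25, outside 20–24 ✗; 3' end CAA has 1 G/C ✓; Tm = 2·14 + 4·11 = 72°C ✓ — fails.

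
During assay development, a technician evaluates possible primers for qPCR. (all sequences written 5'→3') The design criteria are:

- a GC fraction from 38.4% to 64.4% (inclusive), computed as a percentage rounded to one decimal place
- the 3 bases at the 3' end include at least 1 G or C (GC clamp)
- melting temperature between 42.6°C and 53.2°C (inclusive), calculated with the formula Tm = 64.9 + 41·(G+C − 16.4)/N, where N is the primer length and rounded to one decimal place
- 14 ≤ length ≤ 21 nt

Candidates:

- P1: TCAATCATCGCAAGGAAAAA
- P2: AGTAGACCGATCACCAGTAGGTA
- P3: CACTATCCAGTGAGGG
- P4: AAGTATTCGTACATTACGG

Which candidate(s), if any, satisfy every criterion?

P3 only.

P1 (20 nt, A=10 T=3 G=3 C=4): GC 7/20 = 35.0%, outside 38.4–64.4% ✗; 3' end AAA has 0 G/C, need ≥1 ✗; Tm = 64.9 + 41·(7 − 16.4)/20 = 45.6°C ✓; length 20 ✓ — fails.
P2 (23 nt, A=8 T=4 G=6 C=5): GC 11/23 = 47.8% ✓; 3' end GTA has 1 G/C ✓; Tm = 64.9 + 41·(11 − 16.4)/23 = 55.3°C, outside 42.6–53.2°C ✗; length 23, outside 14–21 ✗ — fails.
P3 (16 nt, A=4 T=3 G=5 C=4): GC 9/16 = 56.3% ✓; 3' end GGG has 3 G/C ✓; Tm = 64.9 + 41·(9 − 16.4)/16 = 45.9°C ✓; length 16 ✓ — passes.
P4 (19 nt, A=6 T=6 G=4 C=3): GC 7/19 = 36.8%, outside 38.4–64.4% ✗; 3' end CGG has 3 G/C ✓; Tm = 64.9 + 41·(7 − 16.4)/19 = 44.6°C ✓; length 19 ✓ — fails.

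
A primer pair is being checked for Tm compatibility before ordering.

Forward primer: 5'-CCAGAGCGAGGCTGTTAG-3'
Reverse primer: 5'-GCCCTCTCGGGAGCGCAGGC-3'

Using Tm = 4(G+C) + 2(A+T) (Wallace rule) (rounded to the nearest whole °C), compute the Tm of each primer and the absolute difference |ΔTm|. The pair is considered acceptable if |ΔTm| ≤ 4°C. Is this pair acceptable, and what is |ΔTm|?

Forward: A=4 T=3 G=7 C=4 → Tm = 2·7 + 4·11 = 58°C.
Reverse: A=2 T=2 G=8 C=8 → Tm = 2·4 + 4·16 = 72°C.
|ΔTm| = |58 − 72| = 14°C, > 4°C.

|ΔTm| = 14°C; the pair is not acceptable.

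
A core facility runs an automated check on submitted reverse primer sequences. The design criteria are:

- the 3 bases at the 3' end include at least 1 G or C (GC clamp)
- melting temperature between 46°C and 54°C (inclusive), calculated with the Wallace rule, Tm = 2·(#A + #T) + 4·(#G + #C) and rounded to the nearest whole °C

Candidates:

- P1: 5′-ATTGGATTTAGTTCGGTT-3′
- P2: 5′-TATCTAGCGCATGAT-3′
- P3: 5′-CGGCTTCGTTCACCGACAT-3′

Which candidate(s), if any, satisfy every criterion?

P1 (18 nt, A=3 T=9 G=5 C=1): 3' end GTT has 1 G/C ✓; Tm = 2·12 + 4·6 = 48°C ✓ — passes.
P2 (15 nt, A=4 T=5 G=3 C=3): 3' end GAT has 1 G/C ✓; Tm = 2·9 + 4·6 = 42°C, outside 46–54°C ✗ — fails.
P3 (19 nt, A=3 T=5 G=4 C=7): 3' end CAT has 1 G/C ✓; Tm = 2·8 + 4·11 = 60°C, outside 46–54°C ✗ — fails.

P1 only.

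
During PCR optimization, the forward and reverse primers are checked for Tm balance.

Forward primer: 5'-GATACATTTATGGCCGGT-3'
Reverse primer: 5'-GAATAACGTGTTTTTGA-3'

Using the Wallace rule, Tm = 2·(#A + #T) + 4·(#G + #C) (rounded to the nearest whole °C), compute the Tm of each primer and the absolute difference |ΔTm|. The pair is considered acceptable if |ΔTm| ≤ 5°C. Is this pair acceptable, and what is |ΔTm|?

|ΔTm| = 8°C; the pair is not acceptable.

Forward: A=4 T=6 G=5 C=3 → Tm = 2·10 + 4·8 = 52°C.
Reverse: A=5 T=7 G=4 C=1 → Tm = 2·12 + 4·5 = 44°C.
|ΔTm| = |52 − 44| = 8°C, > 5°C.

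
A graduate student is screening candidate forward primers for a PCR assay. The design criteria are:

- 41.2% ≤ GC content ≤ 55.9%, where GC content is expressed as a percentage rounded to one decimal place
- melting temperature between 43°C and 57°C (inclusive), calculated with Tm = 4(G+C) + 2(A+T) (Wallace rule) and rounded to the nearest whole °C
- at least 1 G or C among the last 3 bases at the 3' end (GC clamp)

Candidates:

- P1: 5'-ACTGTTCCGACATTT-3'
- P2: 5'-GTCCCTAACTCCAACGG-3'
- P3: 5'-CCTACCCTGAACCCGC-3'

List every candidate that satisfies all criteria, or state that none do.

None of the candidates satisfy all criteria.

P1 (15 nt, A=3 T=6 G=2 C=4): GC 6/15 = 40.0%, outside 41.2–55.9% ✗; Tm = 2·9 + 4·6 = 42°C, outside 43–57°C ✗; 3' end TTT has 0 G/C, need ≥1 ✗ — fails.
P2 (17 nt, A=4 T=3 G=3 C=7): GC 10/17 = 58.8%, outside 41.2–55.9% ✗; Tm = 2·7 + 4·10 = 54°C ✓; 3' end CGG has 3 G/C ✓ — fails.
P3 (16 nt, A=3 T=2 G=2 C=9): GC 11/16 = 68.8%, outside 41.2–55.9% ✗; Tm = 2·5 + 4·11 = 54°C ✓; 3' end CGC has 3 G/C ✓ — fails.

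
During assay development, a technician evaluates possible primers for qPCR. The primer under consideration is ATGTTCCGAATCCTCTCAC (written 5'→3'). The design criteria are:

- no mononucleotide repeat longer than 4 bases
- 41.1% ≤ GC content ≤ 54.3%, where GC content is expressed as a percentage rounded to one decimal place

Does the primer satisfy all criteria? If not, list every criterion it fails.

Meets all criteria.

Base counts: A=4, T=6, G=2, C=7 (length 19).
homopolymer run: longest run = 2 ✓
GC content: GC 9/19 = 47.4% ✓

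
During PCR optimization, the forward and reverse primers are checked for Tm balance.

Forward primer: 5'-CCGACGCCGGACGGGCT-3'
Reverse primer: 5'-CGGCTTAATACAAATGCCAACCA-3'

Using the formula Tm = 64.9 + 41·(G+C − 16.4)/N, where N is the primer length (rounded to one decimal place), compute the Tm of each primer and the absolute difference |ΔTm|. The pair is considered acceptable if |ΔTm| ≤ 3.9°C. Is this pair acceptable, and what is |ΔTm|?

Forward: G+C = 14, N = 17 → Tm = 64.9 + 41·(14 − 16.4)/17 = 59.1°C.
Reverse: G+C = 10, N = 23 → Tm = 64.9 + 41·(10 − 16.4)/23 = 53.5°C.
|ΔTm| = |59.1 − 53.5| = 5.6°C, > 3.9°C.

|ΔTm| = 5.6°C; the pair is not acceptable.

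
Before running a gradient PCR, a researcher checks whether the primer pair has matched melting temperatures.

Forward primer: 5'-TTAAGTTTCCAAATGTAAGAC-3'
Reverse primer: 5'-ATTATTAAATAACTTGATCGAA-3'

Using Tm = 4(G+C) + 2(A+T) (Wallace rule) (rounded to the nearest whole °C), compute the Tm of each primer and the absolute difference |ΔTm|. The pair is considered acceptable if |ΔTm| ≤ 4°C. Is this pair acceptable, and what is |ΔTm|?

Forward: A=8 T=7 G=3 C=3 → Tm = 2·15 + 4·6 = 54°C.
Reverse: A=10 T=8 G=2 C=2 → Tm = 2·18 + 4·4 = 52°C.
|ΔTm| = |54 − 52| = 2°C, ≤ 4°C.

|ΔTm| = 2°C; the pair is acceptable.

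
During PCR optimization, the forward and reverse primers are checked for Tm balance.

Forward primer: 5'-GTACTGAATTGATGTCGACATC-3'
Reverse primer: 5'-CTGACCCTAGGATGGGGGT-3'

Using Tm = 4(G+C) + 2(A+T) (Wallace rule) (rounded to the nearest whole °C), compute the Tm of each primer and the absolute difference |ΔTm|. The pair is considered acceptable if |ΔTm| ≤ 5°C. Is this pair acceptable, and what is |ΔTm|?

|ΔTm| = 0°C; the pair is acceptable.

Forward: A=6 T=7 G=5 C=4 → Tm = 2·13 + 4·9 = 62°C.
Reverse: A=3 T=4 G=8 C=4 → Tm = 2·7 + 4·12 = 62°C.
|ΔTm| = |62 − 62| = 0°C, ≤ 5°C.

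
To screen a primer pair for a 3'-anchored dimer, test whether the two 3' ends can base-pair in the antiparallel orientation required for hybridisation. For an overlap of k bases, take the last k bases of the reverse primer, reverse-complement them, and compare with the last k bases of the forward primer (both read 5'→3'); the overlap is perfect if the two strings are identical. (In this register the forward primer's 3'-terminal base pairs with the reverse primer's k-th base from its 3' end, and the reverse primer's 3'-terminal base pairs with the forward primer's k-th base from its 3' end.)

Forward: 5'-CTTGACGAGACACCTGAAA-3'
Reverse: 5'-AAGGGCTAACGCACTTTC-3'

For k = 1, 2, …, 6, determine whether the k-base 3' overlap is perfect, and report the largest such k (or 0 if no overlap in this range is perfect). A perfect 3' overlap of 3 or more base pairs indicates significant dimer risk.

Last 6 bases (5'→3') — forward …CTGAAA, reverse …ACTTTC.
Reverse complement of the reverse primer's last 6 bases: GAAAGT; its first k bases are the reverse complement of the reverse primer's last k bases, so a perfect k-base overlap needs the forward primer's last k bases to equal them.
Comparing (forward last k vs required): k=1: A vs G ✗; k=2: AA vs GA ✗; k=3: AAA vs GAA ✗; k=4: GAAA vs GAAA ✓; k=5: TGAAA vs GAAAG ✗; k=6: CTGAAA vs GAAAGT ✗.
Only k = 4 is perfect, so the longest perfect 3' overlap is 4.

Longest perfect overlap: 4 complementary base pairs; significant dimer risk (threshold 3).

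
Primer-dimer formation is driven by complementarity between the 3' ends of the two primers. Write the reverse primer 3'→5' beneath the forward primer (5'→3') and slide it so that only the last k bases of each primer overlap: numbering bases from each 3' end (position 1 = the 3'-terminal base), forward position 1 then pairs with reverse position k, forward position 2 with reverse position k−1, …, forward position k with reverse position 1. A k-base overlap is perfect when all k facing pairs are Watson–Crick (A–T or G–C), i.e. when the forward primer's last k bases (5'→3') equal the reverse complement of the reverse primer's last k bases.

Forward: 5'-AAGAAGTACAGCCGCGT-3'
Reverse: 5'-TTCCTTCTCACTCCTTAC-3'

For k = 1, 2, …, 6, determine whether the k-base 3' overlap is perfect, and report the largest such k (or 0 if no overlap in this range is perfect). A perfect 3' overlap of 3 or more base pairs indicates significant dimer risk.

Longest perfect overlap: 2 complementary base pairs; below the dimer-risk threshold (threshold 3).

Last 6 bases (5'→3') — forward …CCGCGT, reverse …CCTTAC.
Reverse complement of the reverse primer's last 6 bases: GTAAGG; its first k bases are the reverse complement of the reverse primer's last k bases, so a perfect k-base overlap needs the forward primer's last k bases to equal them.
Comparing (forward last k vs required): k=1: T vs G ✗; k=2: GT vs GT ✓; k=3: CGT vs GTA ✗; k=4: GCGT vs GTAA ✗; k=5: CGCGT vs GTAAG ✗; k=6: CCGCGT vs GTAAGG ✗.
Only k = 2 is perfect, so the longest perfect 3' overlap is 2.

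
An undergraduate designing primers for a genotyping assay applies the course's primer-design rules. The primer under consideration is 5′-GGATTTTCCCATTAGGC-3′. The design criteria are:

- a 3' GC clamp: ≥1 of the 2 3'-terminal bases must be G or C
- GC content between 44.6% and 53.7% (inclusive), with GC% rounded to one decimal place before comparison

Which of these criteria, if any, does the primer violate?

Base counts: A=3, T=6, G=4, C=4 (length 17).
GC clamp: 3' end GC has 2 G/C ✓
GC content: GC 8/17 = 47.1% ✓

Meets all criteria.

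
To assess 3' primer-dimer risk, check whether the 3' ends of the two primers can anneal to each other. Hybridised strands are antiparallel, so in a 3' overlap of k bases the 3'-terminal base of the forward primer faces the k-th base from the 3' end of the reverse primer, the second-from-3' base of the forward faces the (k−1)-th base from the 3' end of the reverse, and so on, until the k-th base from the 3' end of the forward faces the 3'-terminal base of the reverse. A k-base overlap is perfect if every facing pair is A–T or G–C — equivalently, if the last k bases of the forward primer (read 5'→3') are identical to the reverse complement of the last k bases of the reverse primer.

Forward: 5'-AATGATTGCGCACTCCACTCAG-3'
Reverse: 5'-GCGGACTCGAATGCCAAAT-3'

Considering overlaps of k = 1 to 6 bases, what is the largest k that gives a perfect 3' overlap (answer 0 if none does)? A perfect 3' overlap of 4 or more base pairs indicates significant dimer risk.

Longest perfect overlap: 0 complementary base pairs; below the dimer-risk threshold (threshold 4).

Last 6 bases (5'→3') — forward …ACTCAG, reverse …CCAAAT.
Reverse complement of the reverse primer's last 6 bases: ATTTGG; its first k bases are the reverse complement of the reverse primer's last k bases, so a perfect k-base overlap needs the forward primer's last k bases to equal them.
Comparing (forward last k vs required): k=1: G vs A ✗; k=2: AG vs AT ✗; k=3: CAG vs ATT ✗; k=4: TCAG vs ATTT ✗; k=5: CTCAG vs ATTTG ✗; k=6: ACTCAG vs ATTTGG ✗.
No overlap length from 1 to 6 is perfect, so the longest perfect 3' overlap is 0.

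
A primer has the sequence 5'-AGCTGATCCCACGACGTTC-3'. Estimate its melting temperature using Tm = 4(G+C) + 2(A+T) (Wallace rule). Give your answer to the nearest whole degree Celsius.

60°C

Base counts: A=4, T=4, G=4, C=7 (length 19).
Tm = 2·(4+4) + 4·(4+7) = 2·8 + 4·11 = 16 + 44 = 60°C.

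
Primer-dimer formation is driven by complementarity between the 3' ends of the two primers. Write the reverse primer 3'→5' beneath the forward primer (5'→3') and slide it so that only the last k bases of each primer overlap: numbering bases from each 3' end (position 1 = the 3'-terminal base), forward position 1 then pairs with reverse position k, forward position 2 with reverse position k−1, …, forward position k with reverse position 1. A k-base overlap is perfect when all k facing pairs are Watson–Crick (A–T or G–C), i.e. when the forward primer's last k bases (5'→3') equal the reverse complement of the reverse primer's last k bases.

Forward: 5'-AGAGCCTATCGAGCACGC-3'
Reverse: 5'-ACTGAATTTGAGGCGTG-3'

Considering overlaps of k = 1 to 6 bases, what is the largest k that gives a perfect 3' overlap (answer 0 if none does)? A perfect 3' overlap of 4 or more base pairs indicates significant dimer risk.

Last 6 bases (5'→3') — forward …GCACGC, reverse …GGCGTG.
Reverse complement of the reverse primer's last 6 bases: CACGCC; its first k bases are the reverse complement of the reverse primer's last k bases, so a perfect k-base overlap needs the forward primer's last k bases to equal them.
Comparing (forward last k vs required): k=1: C vs C ✓; k=2: GC vs CA ✗; k=3: CGC vs CAC ✗; k=4: ACGC vs CACG ✗; k=5: CACGC vs CACGC ✓; k=6: GCACGC vs CACGCC ✗.
Perfect overlaps at k = 1, 5; the largest is 5.

Longest perfect overlap: 5 complementary base pairs; significant dimer risk (threshold 4).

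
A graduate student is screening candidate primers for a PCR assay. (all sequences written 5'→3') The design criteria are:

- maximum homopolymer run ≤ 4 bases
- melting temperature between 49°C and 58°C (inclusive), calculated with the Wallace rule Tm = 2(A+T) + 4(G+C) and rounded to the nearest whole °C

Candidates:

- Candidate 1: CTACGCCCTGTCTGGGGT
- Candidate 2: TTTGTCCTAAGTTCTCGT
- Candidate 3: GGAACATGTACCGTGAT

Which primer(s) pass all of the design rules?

Candidate 1 (18 nt, A=1 T=5 G=6 C=6): longest run = 4 ✓; Tm = 2·6 + 4·12 = 60°C, outside 49–58°C ✗ — fails.
Candidate 2 (18 nt, A=2 T=9 G=3 C=4): longest run = 3 ✓; Tm = 2·11 + 4·7 = 50°C ✓ — passes.
Candidate 3 (17 nt, A=5 T=4 G=5 C=3): longest run = 2 ✓; Tm = 2·9 + 4·8 = 50°C ✓ — passes.

Candidate 2 and Candidate 3.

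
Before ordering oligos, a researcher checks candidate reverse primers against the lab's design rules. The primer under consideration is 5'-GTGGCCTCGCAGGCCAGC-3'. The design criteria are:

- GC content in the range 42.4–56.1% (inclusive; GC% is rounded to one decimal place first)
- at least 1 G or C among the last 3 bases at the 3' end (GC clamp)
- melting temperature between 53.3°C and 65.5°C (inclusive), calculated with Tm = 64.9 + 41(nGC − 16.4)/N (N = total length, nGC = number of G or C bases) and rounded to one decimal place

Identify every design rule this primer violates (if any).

Base counts: A=2, T=2, G=7, C=7 (length 18).
GC content: GC 14/18 = 77.8%, outside 42.4–56.1% ✗
GC clamp: 3' end AGC has 2 G/C ✓
Tm: Tm = 64.9 + 41·(14 − 16.4)/18 = 59.4°C ✓

Fails: GC content.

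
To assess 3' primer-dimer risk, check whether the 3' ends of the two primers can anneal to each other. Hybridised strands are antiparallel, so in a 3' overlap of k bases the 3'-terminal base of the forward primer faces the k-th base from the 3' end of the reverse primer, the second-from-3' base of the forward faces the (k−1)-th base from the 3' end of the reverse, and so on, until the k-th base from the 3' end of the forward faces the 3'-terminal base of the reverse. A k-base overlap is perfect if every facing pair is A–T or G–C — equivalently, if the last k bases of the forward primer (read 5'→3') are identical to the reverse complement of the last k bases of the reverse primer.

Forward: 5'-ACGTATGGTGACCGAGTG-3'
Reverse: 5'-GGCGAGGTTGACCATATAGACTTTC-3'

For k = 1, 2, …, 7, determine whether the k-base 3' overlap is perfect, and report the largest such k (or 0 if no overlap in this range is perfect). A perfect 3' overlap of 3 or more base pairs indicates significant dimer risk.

Last 7 bases (5'→3') — forward …CCGAGTG, reverse …GACTTTC.
Reverse complement of the reverse primer's last 7 bases: GAAAGTC; its first k bases are the reverse complement of the reverse primer's last k bases, so a perfect k-base overlap needs the forward primer's last k bases to equal them.
Comparing (forward last k vs required): k=1: G vs G ✓; k=2: TG vs GA ✗; k=3: GTG vs GAA ✗; k=4: AGTG vs GAAA ✗; k=5: GAGTG vs GAAAG ✗; k=6: CGAGTG vs GAAAGT ✗; k=7: CCGAGTG vs GAAAGTC ✗.
Only k = 1 is perfect, so the longest perfect 3' overlap is 1.

Longest perfect overlap: 1 complementary base pair; below the dimer-risk threshold (threshold 3).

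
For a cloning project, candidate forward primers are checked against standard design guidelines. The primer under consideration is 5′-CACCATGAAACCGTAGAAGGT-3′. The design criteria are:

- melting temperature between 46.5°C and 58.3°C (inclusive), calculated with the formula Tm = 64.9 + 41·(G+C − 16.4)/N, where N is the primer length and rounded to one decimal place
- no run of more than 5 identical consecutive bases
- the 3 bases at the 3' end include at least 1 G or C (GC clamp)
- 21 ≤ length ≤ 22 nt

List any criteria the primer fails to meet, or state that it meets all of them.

Meets all criteria.

Base counts: A=8, T=3, G=5, C=5 (length 21).
Tm: Tm = 64.9 + 41·(10 − 16.4)/21 = 52.4°C ✓
homopolymer run: longest run = 3 ✓
GC clamp: 3' end GGT has 2 G/C ✓
length: length 21 ✓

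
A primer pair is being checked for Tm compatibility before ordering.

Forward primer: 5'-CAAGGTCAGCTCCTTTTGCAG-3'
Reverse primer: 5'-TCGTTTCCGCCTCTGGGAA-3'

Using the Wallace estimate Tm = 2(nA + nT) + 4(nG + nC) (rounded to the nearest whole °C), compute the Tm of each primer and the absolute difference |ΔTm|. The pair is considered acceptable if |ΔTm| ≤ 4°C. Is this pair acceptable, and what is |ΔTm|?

Forward: A=4 T=6 G=5 C=6 → Tm = 2·10 + 4·11 = 64°C.
Reverse: A=2 T=6 G=5 C=6 → Tm = 2·8 + 4·11 = 60°C.
|ΔTm| = |64 − 60| = 4°C, ≤ 4°C.

|ΔTm| = 4°C; the pair is acceptable.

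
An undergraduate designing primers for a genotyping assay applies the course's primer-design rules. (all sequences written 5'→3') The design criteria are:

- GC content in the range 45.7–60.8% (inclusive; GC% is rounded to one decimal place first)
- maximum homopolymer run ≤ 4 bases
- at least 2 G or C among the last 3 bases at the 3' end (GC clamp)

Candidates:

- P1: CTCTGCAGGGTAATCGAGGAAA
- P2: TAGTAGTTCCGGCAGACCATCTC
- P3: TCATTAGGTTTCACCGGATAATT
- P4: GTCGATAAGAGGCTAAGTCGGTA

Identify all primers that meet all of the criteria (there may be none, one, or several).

P1 (22 nt, A=7 T=4 G=7 C=4): GC 11/22 = 50.0% ✓; longest run = 3 ✓; 3' end AAA has 0 G/C, need ≥2 ✗ — fails.
P2 (23 nt, A=5 T=6 G=5 C=7): GC 12/23 = 52.2% ✓; longest run = 2 ✓; 3' end CTC has 2 G/C ✓ — passes.
P3 (23 nt, A=6 T=9 G=4 C=4): GC 8/23 = 34.8%, outside 45.7–60.8% ✗; longest run = 3 ✓; 3' end ATT has 0 G/C, need ≥2 ✗ — fails.
P4 (23 nt, A=7 T=5 G=8 C=3): GC 11/23 = 47.8% ✓; longest run = 2 ✓; 3' end GTA has 1 G/C, need ≥2 ✗ — fails.

P2 only.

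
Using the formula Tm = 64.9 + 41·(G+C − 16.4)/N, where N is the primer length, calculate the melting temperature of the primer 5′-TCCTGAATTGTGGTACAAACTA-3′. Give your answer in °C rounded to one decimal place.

49.2°C

Base counts: A=7, T=7, G=4, C=4; G+C = 8, N = 22.
Tm = 64.9 + 41·(8 − 16.4)/22 = 64.9 + -344.40/22 = 49.2°C.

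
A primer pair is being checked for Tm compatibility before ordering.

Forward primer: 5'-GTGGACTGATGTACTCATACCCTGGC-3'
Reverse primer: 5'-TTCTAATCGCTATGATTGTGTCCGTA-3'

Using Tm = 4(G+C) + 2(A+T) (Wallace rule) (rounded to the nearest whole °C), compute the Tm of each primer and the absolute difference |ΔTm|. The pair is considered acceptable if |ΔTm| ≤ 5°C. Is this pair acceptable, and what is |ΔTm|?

|ΔTm| = 8°C; the pair is not acceptable.

Forward: A=5 T=7 G=7 C=7 → Tm = 2·12 + 4·14 = 80°C.
Reverse: A=5 T=11 G=5 C=5 → Tm = 2·16 + 4·10 = 72°C.
|ΔTm| = |80 − 72| = 8°C, > 5°C.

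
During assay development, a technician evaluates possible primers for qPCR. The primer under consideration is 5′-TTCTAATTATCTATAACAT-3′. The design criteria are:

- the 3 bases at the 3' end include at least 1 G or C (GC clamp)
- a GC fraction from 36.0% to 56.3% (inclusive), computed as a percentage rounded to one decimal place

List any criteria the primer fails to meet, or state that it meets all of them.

Base counts: A=7, T=9, G=0, C=3 (length 19).
GC clamp: 3' end CAT has 1 G/C ✓
GC content: GC 3/19 = 15.8%, outside 36.0–56.3% ✗

Fails: GC content.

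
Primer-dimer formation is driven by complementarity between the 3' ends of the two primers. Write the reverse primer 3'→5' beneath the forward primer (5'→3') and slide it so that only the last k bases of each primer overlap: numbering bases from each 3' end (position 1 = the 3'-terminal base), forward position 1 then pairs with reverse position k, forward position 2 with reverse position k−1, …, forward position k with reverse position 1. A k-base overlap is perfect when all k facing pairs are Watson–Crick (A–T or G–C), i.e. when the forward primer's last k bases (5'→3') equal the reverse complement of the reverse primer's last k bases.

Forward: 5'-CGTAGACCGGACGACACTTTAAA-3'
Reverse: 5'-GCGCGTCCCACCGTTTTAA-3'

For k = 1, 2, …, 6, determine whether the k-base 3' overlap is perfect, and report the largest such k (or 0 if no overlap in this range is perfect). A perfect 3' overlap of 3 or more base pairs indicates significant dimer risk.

Last 6 bases (5'→3') — forward …TTTAAA, reverse …TTTTAA.
Reverse complement of the reverse primer's last 6 bases: TTAAAA; its first k bases are the reverse complement of the reverse primer's last k bases, so a perfect k-base overlap needs the forward primer's last k bases to equal them.
Comparing (forward last k vs required): k=1: A vs T ✗; k=2: AA vs TT ✗; k=3: AAA vs TTA ✗; k=4: TAAA vs TTAA ✗; k=5: TTAAA vs TTAAA ✓; k=6: TTTAAA vs TTAAAA ✗.
Only k = 5 is perfect, so the longest perfect 3' overlap is 5.

Longest perfect overlap: 5 complementary base pairs; significant dimer risk (threshold 3).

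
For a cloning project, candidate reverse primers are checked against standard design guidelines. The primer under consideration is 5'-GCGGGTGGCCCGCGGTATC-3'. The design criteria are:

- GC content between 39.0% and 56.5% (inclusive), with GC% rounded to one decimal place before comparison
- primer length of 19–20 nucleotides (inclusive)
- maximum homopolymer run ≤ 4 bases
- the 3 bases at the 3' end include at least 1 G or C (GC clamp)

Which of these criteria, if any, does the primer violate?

Base counts: A=1, T=3, G=9, C=6 (length 19).
GC content: GC 15/19 = 78.9%, outside 39.0–56.5% ✗
length: length 19 ✓
homopolymer run: longest run = 3 ✓
GC clamp: 3' end ATC has 1 G/C ✓

Fails: GC content.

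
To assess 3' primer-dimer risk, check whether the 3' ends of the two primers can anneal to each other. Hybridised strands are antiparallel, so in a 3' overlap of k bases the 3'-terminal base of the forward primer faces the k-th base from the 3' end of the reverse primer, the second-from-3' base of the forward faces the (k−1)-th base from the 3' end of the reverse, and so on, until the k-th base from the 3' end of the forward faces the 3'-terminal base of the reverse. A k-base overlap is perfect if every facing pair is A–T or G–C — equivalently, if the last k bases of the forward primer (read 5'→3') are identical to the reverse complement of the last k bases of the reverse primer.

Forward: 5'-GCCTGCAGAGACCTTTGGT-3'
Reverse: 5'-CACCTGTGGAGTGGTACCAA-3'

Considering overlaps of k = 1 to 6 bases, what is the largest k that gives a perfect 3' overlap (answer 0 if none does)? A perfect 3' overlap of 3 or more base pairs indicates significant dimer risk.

Last 6 bases (5'→3') — forward …TTTGGT, reverse …TACCAA.
Reverse complement of the reverse primer's last 6 bases: TTGGTA; its first k bases are the reverse complement of the reverse primer's last k bases, so a perfect k-base overlap needs the forward primer's last k bases to equal them.
Comparing (forward last k vs required): k=1: T vs T ✓; k=2: GT vs TT ✗; k=3: GGT vs TTG ✗; k=4: TGGT vs TTGG ✗; k=5: TTGGT vs TTGGT ✓; k=6: TTTGGT vs TTGGTA ✗.
Perfect overlaps at k = 1, 5; the largest is 5.

Longest perfect overlap: 5 complementary base pairs; significant dimer risk (threshold 3).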